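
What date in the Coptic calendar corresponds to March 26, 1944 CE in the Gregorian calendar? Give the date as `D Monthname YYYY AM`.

Julian Day Number of the source date = 2431176.
Converting JDN 2431176 to the Coptic calendar gives 17 Paremhat 1660 AM.

17 Paremhat 1660 AM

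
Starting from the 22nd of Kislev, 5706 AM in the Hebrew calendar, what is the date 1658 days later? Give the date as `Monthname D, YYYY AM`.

Counting 1658 days forward from JDN 2431787 reaches JDN 2433445, which is Sivan 27, 5710 AM.

Sivan 27, 5710 AM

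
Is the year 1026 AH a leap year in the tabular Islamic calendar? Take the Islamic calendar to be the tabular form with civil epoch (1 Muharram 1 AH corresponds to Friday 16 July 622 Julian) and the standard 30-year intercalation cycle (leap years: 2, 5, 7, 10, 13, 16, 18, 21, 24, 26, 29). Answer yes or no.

no

Year 1026 AH is year 6 of its 30-year cycle; leap positions are 2, 5, 7, 10, 13, 16, 18, 21, 24, 26, 29, so it is a common year (354 days).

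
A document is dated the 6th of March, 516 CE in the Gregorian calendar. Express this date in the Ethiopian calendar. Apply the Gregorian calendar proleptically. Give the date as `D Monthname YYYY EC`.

8 Megabit 508 EC

Both dates share Julian Day Number 1909590; in the Ethiopian calendar that is 8 Megabit 508 EC.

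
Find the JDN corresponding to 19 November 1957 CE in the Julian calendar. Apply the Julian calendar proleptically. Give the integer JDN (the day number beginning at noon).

2436175

Equivalently 2 December 1957 (Gregorian).
JDN 2400001 is 17 November 1858 CE (Gregorian), MJD 0; the target day is +36174 days from there, so JDN = 2436175.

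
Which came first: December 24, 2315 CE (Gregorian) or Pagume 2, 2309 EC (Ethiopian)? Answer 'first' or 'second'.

first

First date → JDN 2566953; second date → JDN 2567579.
JDN 2566953 < JDN 2567579, so the first date is earlier.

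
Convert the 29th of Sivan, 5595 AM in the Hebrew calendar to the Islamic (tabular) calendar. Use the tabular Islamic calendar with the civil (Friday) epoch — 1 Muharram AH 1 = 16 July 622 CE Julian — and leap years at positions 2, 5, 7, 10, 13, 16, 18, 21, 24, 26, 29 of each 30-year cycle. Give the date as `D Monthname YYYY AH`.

Julian Day Number of the source date = 2391456.
Converting JDN 2391456 to the tabular Islamic calendar gives 29 Safar 1251 AH.

29 Safar 1251 AH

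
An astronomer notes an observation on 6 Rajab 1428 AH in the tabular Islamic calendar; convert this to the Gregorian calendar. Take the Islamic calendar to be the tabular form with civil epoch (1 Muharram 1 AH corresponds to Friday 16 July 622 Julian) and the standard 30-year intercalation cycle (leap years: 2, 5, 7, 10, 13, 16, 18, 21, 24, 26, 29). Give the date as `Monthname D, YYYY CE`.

Both dates share Julian Day Number 2454303; in the Gregorian calendar that is 21 July 2007 CE.

July 21, 2007 CE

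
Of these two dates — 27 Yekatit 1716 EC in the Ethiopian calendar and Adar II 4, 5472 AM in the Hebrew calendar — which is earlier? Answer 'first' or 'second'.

First date → JDN 2350801; second date → JDN 2346426.
JDN 2346426 < JDN 2350801, so the second date is earlier.

second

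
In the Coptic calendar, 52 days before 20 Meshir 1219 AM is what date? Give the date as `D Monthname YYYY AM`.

The starting date is JDN 2270073; 2270073 − 52 = 2270021.
JDN 2270021 corresponds to 28 Koiak 1219 AM.

28 Koiak 1219 AM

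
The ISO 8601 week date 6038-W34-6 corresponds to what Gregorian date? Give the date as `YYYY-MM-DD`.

6038-08-28

ISO week 1 of 6038 is the week containing the first Thursday of 6038.
Week 34, day 6 (Saturday) lands on 6038-08-28.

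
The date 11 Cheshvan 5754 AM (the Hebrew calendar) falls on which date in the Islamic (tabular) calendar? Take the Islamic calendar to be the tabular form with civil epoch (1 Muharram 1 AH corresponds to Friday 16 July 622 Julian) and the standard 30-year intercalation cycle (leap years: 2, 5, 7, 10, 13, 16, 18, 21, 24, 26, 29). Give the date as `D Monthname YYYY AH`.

Julian Day Number of the source date = 2449287.
Converting JDN 2449287 to the tabular Islamic calendar gives 10 Jumada al-Awwal 1414 AH.

10 Jumada al-Awwal 1414 AH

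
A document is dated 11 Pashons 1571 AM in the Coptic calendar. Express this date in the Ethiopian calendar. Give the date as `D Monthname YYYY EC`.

The source date corresponds to 18 May 1855 in the Gregorian calendar (JDN 2398722).
That day falls on 11 Ginbot 1847 EC in the Ethiopian calendar.

11 Ginbot 1847 EC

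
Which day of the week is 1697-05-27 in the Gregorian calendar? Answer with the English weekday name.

Since JDN mod 7 = 0 (0 = Monday), the day is Monday.

Monday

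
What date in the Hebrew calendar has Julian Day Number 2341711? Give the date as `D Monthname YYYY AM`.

15 Nisan 5459 AM

The Gregorian equivalent of JDN 2341711 is 14 April 1699.
In the Hebrew calendar that day is 15 Nisan 5459 AM.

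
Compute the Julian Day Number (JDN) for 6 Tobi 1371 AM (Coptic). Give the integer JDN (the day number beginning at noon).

2325547

In the Gregorian calendar the same day is 11 January 1655.
JDN 2451545 is 1 January 2000 CE (Gregorian); the target day is −125998 days from there, so JDN = 2325547.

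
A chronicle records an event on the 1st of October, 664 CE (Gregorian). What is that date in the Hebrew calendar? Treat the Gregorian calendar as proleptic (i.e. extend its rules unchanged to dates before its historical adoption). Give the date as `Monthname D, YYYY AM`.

Both dates share Julian Day Number 1963855; in the Hebrew calendar that is 3 Cheshvan 4425 AM.

Cheshvan 3, 4425 AM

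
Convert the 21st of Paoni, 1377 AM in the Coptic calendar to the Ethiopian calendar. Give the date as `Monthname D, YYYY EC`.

Sene 21, 1653 EC

Julian Day Number of the source date = 2327904.
Converting JDN 2327904 to the Ethiopian calendar gives 21 Sene 1653 EC.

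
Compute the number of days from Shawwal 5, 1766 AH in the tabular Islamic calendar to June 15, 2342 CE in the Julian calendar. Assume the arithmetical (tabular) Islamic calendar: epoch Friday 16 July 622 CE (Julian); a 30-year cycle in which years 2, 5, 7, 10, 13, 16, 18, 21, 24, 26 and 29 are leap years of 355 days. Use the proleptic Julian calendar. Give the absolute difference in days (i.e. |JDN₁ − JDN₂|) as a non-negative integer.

JDN of the first date = 2574167.
JDN of the second date = 2576639.
|2576639 − 2574167| = 2472.

2472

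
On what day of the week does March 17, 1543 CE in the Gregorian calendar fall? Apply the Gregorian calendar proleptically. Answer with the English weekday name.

Wednesday

Since JDN mod 7 = 2 (0 = Monday), the day is Wednesday.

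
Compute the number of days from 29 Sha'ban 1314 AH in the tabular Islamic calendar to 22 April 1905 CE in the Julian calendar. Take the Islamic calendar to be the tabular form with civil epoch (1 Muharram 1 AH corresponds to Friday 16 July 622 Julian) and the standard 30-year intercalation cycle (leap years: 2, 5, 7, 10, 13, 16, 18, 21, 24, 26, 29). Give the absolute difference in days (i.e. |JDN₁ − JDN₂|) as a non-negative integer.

JDN of the first date = 2413958.
JDN of the second date = 2416971.
|2416971 − 2413958| = 3013.

3013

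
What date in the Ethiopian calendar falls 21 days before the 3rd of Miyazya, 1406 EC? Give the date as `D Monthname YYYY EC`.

12 Megabit 1406 EC

JDN of the 3rd of Miyazya, 1406 EC = 2237609.
2237609 − 21 = 2237588.
JDN 2237588 in the Ethiopian calendar is 12 Megabit 1406 EC.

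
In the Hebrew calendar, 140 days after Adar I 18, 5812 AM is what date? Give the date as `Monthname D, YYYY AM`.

The starting date is JDN 2470586; 2470586 + 140 = 2470726.
JDN 2470726 corresponds to Tammuz 10, 5812 AM.

Tammuz 10, 5812 AM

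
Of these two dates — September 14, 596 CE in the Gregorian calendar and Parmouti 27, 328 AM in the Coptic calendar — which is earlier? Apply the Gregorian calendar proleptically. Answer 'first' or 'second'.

first

The two dates have Julian Day Numbers 1939002 and 1944703 respectively.
Since 1939002 < 1944703, the first date comes first.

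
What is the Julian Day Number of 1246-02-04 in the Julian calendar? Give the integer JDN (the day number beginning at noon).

Equivalently 11 February 1246 (proleptic Gregorian).
JDN 2451545 is 1 January 2000 CE (Gregorian); the target day is −275351 days from there, so JDN = 2176194.

2176194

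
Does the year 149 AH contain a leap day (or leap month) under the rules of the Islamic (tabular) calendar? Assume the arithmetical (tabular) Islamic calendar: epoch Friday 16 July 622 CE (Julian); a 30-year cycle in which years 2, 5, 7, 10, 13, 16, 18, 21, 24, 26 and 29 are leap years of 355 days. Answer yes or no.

Year 149 AH is year 29 of its 30-year cycle; leap positions are 2, 5, 7, 10, 13, 16, 18, 21, 24, 26, 29, so it is a leap year (355 days).

yes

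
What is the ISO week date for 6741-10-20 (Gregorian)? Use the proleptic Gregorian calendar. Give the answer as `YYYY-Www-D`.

The weekday is Monday (ISO weekday 1).
That Monday belongs to ISO week 43 of ISO year 6741.

6741-W43-1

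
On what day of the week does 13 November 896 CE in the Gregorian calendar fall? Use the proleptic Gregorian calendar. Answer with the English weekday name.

Since JDN mod 7 = 1 (0 = Monday), the day is Tuesday.

Tuesday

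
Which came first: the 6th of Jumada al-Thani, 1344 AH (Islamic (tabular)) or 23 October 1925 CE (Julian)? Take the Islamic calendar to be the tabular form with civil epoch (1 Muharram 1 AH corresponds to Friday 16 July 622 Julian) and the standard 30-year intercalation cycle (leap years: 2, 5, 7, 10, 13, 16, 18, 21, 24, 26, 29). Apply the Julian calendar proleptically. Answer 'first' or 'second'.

second

First date → JDN 2424507; second date → JDN 2424460.
JDN 2424460 < JDN 2424507, so the second date is earlier.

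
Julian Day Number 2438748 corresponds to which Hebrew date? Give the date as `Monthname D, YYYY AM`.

Tevet 13, 5725 AM

The Gregorian equivalent of JDN 2438748 is 18 December 1964.
In the Hebrew calendar that day is Tevet 13, 5725 AM.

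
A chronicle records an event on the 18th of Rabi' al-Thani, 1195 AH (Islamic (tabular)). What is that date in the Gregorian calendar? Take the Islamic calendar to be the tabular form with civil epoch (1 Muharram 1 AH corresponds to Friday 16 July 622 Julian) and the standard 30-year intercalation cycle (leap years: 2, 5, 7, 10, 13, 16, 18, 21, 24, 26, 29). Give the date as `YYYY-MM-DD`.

1781-04-13

Julian Day Number of the source date = 2371660.
Converting JDN 2371660 to the Gregorian calendar gives 13 April 1781 CE.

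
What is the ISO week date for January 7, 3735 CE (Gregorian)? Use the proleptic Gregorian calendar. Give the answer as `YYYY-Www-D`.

3735-W01-5

The weekday is Friday (ISO weekday 5).
That Friday belongs to ISO week 1 of ISO year 3735.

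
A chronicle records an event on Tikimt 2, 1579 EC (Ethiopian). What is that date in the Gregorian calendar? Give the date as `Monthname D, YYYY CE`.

October 9, 1586 CE

Both dates share Julian Day Number 2300616; in the Gregorian calendar that is 9 October 1586 CE.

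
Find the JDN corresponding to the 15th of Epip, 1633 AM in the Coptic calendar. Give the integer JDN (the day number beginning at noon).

Equivalently 22 July 1917 (Gregorian).
JDN 2400001 is 17 November 1858 CE (Gregorian), MJD 0; the target day is +21431 days from there, so JDN = 2421432.

2421432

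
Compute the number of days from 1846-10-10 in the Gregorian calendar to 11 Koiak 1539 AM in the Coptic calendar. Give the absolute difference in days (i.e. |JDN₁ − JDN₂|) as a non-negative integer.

First date → JDN 2395580; second date → JDN 2386884.
The interval is |2395580 − 2386884| = 8696 days.

8696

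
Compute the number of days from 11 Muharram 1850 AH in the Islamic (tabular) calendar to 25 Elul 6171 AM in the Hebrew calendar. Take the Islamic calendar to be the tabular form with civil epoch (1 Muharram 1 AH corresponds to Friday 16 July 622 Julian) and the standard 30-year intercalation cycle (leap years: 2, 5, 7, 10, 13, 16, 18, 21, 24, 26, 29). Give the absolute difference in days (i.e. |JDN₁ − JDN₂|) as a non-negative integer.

1758

JDN of the first date = 2603674.
JDN of the second date = 2601916.
|2601916 − 2603674| = 1758.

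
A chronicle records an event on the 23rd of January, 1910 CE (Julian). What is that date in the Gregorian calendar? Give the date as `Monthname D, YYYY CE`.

February 5, 1910 CE

At this point the Julian calendar is 13 days behind the Gregorian.
23 January 1910 Julian + 13 days → 5 February 1910 Gregorian.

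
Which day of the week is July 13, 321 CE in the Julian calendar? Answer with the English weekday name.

This is JDN 1838497 (14 July 321 Gregorian).
1838497 ≡ 3 (mod 7); counting from Monday = 0 gives Thursday.

Thursday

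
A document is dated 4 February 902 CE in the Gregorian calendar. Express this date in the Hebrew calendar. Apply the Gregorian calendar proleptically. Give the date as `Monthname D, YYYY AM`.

Both dates share Julian Day Number 2050543; in the Hebrew calendar that is 18 Shevat 4662 AM.

Shevat 18, 4662 AM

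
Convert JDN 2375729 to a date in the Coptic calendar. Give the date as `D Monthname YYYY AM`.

The Gregorian equivalent of JDN 2375729 is 3 June 1792.
In the Coptic calendar that day is 28 Pashons 1508 AM.

28 Pashons 1508 AM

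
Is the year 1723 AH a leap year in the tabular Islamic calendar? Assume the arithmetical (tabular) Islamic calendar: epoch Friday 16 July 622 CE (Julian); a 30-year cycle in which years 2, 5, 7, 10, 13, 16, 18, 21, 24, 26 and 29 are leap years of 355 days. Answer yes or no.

Year 1723 AH is year 13 of its 30-year cycle; leap positions are 2, 5, 7, 10, 13, 16, 18, 21, 24, 26, 29, so it is a leap year (355 days).

yes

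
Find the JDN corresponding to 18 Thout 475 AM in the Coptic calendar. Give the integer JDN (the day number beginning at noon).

1998175

Equivalently 19 September 758 (proleptic Gregorian).
JDN 2299161 is 15 October 1582 CE (Gregorian); the target day is −300986 days from there, so JDN = 1998175.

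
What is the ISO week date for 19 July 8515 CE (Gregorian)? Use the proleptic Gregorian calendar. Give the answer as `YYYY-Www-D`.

8515-W29-5

The weekday is Friday (ISO weekday 5).
That Friday belongs to ISO week 29 of ISO year 8515.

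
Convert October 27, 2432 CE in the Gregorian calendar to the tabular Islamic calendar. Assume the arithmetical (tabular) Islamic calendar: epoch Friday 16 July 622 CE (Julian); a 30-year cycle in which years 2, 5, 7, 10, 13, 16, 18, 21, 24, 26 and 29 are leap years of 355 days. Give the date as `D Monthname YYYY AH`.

Julian Day Number of the source date = 2609630.
Converting JDN 2609630 to the tabular Islamic calendar gives 2 Dhu al-Qa'dah 1866 AH.

2 Dhu al-Qa'dah 1866 AH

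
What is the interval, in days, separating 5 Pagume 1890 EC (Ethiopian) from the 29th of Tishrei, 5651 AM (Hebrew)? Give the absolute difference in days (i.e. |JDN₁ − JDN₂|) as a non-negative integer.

JDN of the first date = 2414542.
JDN of the second date = 2411654.
|2411654 − 2414542| = 2888.

2888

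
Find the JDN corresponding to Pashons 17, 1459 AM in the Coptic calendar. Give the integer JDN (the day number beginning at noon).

In the Gregorian calendar the same day is 23 May 1743.
JDN 2400001 is 17 November 1858 CE (Gregorian), MJD 0; the target day is −42181 days from there, so JDN = 2357820.

2357820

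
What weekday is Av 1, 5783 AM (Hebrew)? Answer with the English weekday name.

This is JDN 2460145 (19 July 2023 Gregorian).
JDN 2460145 mod 7 = 2, and JDN 0 was a Monday, so this is a Wednesday.

Wednesday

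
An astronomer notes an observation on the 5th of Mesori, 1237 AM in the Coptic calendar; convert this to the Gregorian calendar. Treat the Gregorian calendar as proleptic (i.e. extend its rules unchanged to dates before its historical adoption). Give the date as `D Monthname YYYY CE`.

8 August 1521 CE

Both dates share Julian Day Number 2276813; in the Gregorian calendar that is 8 August 1521 CE.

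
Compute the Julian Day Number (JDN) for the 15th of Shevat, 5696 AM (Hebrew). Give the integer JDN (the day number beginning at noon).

In the Gregorian calendar the same day is 8 February 1936.
JDN 2299161 is 15 October 1582 CE (Gregorian); the target day is +129046 days from there, so JDN = 2428207.

2428207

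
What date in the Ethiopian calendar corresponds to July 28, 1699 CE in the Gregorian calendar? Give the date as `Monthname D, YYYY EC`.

Hamle 24, 1691 EC

Julian Day Number of the source date = 2341816.
Converting JDN 2341816 to the Ethiopian calendar gives 24 Hamle 1691 EC.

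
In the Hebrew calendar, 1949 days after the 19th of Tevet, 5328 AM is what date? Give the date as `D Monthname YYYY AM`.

19 Iyar 5333 AM

The starting date is JDN 2293759; 2293759 + 1949 = 2295708.
JDN 2295708 corresponds to 19 Iyar 5333 AM.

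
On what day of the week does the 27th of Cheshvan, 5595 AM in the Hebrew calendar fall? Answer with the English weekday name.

Saturday

Equivalently 29 November 1834 Gregorian, JDN 2391247.
Since JDN mod 7 = 5 (0 = Monday), the day is Saturday.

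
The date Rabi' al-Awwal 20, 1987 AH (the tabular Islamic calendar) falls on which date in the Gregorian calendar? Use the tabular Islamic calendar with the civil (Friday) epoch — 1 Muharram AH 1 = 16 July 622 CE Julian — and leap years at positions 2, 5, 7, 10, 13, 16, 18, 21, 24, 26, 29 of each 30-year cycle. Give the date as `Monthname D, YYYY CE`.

Both dates share Julian Day Number 2652290; in the Gregorian calendar that is 15 August 2549 CE.

August 15, 2549 CE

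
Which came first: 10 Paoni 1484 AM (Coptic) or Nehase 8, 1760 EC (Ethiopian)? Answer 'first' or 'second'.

first

Converting both to JDN: 2366975 vs 2367033; the smaller is the first.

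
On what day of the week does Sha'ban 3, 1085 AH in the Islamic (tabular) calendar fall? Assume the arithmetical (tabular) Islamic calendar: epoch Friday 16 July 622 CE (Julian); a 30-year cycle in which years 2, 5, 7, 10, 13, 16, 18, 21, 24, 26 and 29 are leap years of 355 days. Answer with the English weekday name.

Friday

In the Gregorian calendar this is 2 November 1674 (JDN 2332782).
JDN 2332782 mod 7 = 4, and JDN 0 was a Monday, so this is a Friday.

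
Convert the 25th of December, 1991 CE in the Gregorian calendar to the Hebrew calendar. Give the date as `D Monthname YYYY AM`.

18 Tevet 5752 AM

Julian Day Number of the source date = 2448616.
Converting JDN 2448616 to the Hebrew calendar gives 18 Tevet 5752 AM.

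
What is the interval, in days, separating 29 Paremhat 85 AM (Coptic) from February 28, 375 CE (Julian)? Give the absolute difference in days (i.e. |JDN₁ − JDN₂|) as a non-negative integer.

2166

JDN of the first date = 1855919.
JDN of the second date = 1858085.
|1858085 − 1855919| = 2166.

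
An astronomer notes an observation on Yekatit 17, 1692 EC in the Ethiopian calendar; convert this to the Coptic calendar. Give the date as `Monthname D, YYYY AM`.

Both dates share Julian Day Number 2342025; in the Coptic calendar that is 17 Meshir 1416 AM.

Meshir 17, 1416 AM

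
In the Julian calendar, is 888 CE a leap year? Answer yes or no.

888 mod 4 = 0, so it is a leap year in the Julian calendar.

yes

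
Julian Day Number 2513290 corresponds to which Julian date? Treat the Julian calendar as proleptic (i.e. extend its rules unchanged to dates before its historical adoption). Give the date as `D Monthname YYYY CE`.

JDN 2513290 is 19 January 2169 in the Gregorian calendar.
In the Julian calendar that day is 5 January 2169 CE.

5 January 2169 CE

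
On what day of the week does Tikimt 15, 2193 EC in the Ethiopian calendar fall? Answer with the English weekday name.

In the Gregorian calendar this is 27 October 2200 (JDN 2524893).
JDN 2524893 mod 7 = 0, and JDN 0 was a Monday, so this is a Monday.

Monday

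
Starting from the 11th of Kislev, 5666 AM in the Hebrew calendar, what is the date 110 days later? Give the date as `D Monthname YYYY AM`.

3 Nisan 5666 AM

JDN of the 11th of Kislev, 5666 AM = 2417189.
2417189 + 110 = 2417299.
JDN 2417299 in the Hebrew calendar is 3 Nisan 5666 AM.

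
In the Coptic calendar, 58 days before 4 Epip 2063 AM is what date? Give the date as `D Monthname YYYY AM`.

JDN of 4 Epip 2063 AM = 2578478.
2578478 − 58 = 2578420.
JDN 2578420 in the Coptic calendar is 6 Pashons 2063 AM.

6 Pashons 2063 AM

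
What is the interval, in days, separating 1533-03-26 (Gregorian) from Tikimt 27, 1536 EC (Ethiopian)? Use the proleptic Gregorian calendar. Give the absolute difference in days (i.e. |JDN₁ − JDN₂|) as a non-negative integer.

3875

JDN of the first date = 2281061.
JDN of the second date = 2284936.
|2284936 − 2281061| = 3875.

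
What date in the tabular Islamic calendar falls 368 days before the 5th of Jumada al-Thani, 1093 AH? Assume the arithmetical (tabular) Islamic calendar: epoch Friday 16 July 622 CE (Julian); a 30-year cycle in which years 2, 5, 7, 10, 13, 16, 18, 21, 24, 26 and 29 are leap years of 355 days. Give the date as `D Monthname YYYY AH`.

21 Jumada al-Awwal 1092 AH

The starting date is JDN 2335560; 2335560 − 368 = 2335192.
JDN 2335192 corresponds to 21 Jumada al-Awwal 1092 AH.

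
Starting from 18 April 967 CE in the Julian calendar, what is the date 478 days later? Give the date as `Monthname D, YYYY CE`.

Counting 478 days forward from JDN 2074362 reaches JDN 2074840, which is August 8, 968 CE.

August 8, 968 CE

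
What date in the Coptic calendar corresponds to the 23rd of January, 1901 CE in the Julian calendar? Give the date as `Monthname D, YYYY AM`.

Tobi 28, 1617 AM

Both dates share Julian Day Number 2415421; in the Coptic calendar that is 28 Tobi 1617 AM.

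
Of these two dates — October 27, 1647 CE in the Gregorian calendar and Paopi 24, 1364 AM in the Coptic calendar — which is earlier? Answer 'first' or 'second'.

First date → JDN 2322914; second date → JDN 2322919.
JDN 2322914 < JDN 2322919, so the first date is earlier.

first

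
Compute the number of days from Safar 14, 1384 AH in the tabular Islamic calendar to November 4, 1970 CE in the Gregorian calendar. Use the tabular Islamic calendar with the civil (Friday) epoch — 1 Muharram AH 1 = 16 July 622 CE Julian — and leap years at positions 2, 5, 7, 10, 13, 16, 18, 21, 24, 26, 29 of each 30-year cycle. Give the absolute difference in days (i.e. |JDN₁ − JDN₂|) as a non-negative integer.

JDN of the first date = 2438572.
JDN of the second date = 2440895.
|2440895 − 2438572| = 2323.

2323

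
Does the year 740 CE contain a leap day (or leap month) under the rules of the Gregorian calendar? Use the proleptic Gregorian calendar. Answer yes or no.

740 is divisible by 4 and not by 100, so it is a leap year.

yes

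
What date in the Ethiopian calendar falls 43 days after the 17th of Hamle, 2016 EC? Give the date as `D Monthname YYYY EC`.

The starting date is JDN 2460516; 2460516 + 43 = 2460559.
JDN 2460559 corresponds to 30 Nehase 2016 EC.

30 Nehase 2016 EC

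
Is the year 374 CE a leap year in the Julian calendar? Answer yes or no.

374 mod 4 = 2, so it is a common year in the Julian calendar.

no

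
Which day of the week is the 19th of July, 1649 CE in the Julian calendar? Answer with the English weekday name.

Thursday

This is JDN 2323555 (29 July 1649 Gregorian).
Since JDN mod 7 = 3 (0 = Monday), the day is Thursday.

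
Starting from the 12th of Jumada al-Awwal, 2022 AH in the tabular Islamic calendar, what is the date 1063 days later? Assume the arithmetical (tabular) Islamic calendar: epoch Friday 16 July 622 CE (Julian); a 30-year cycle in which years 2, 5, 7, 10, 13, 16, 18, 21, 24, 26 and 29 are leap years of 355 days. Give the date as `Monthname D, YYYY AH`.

The starting date is JDN 2664744; 2664744 + 1063 = 2665807.
JDN 2665807 corresponds to Jumada al-Awwal 12, 2025 AH.

Jumada al-Awwal 12, 2025 AH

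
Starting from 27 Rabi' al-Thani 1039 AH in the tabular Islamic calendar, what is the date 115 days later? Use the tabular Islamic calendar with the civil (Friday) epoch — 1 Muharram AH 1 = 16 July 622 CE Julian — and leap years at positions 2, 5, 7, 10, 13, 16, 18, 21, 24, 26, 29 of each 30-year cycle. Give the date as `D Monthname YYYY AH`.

24 Sha'ban 1039 AH

Counting 115 days forward from JDN 2316388 reaches JDN 2316503, which is 24 Sha'ban 1039 AH.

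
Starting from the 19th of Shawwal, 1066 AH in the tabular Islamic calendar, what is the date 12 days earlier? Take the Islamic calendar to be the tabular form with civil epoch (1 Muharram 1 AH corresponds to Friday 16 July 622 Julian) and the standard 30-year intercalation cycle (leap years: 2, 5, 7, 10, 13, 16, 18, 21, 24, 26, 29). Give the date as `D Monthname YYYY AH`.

7 Shawwal 1066 AH

The starting date is JDN 2326124; 2326124 − 12 = 2326112.
JDN 2326112 corresponds to 7 Shawwal 1066 AH.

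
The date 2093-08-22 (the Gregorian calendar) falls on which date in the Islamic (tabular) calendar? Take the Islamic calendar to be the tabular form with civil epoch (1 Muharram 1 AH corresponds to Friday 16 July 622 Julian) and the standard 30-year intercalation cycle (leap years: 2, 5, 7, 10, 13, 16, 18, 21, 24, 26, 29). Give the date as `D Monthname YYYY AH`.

29 Rabi' al-Awwal 1517 AH

Both dates share Julian Day Number 2485747; in the tabular Islamic calendar that is 29 Rabi' al-Awwal 1517 AH.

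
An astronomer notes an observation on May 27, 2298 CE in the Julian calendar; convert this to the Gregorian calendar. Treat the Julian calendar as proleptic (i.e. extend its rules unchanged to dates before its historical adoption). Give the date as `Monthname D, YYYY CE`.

For dates in this range the Gregorian date is 15 days ahead of the Julian.
27 May 2298 Julian + 15 days → 11 June 2298 Gregorian.

June 11, 2298 CE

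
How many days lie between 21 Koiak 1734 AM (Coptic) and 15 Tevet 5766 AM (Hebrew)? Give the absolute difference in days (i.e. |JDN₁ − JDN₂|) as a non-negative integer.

4367

JDN of the first date = 2458118.
JDN of the second date = 2453751.
|2453751 − 2458118| = 4367.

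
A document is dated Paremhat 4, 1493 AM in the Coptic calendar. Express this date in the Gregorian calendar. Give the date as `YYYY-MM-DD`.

1777-03-11

Julian Day Number of the source date = 2370166.
Converting JDN 2370166 to the Gregorian calendar gives 11 March 1777 CE.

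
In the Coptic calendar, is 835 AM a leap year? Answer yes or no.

yes

835 mod 4 = 3; in the Coptic calendar a year is leap when year mod 4 = 3, so it is a leap year.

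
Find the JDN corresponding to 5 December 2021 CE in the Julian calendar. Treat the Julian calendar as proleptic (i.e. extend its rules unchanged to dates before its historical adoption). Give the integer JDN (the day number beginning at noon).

Equivalently 18 December 2021 (Gregorian).
JDN 2299161 is 15 October 1582 CE (Gregorian); the target day is +160406 days from there, so JDN = 2459567.

2459567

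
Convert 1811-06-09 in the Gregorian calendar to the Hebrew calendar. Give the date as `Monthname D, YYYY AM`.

Julian Day Number of the source date = 2382673.
Converting JDN 2382673 to the Hebrew calendar gives 17 Sivan 5571 AM.

Sivan 17, 5571 AM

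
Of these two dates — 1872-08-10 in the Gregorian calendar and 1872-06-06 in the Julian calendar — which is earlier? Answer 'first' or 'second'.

second

First date → JDN 2405016; second date → JDN 2404963.
JDN 2404963 < JDN 2405016, so the second date is earlier.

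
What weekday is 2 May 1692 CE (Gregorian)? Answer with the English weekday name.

2339173 ≡ 4 (mod 7); counting from Monday = 0 gives Friday.

Friday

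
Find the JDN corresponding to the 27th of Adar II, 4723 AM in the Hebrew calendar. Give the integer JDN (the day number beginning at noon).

Equivalently 30 March 963 (proleptic Gregorian).
JDN 2299161 is 15 October 1582 CE (Gregorian); the target day is −226284 days from there, so JDN = 2072877.

2072877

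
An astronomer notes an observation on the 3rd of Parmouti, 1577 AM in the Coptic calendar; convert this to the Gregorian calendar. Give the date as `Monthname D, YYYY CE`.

April 10, 1861 CE

Julian Day Number of the source date = 2400876.
Converting JDN 2400876 to the Gregorian calendar gives 10 April 1861 CE.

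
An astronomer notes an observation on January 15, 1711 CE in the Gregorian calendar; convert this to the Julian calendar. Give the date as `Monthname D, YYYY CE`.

January 4, 1711 CE

At this point the Julian calendar is 11 days behind the Gregorian.
15 January 1711 Gregorian − 11 days → 4 January 1711 Julian.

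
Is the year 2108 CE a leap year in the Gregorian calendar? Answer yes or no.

2108 is divisible by 4 and not by 100, so it is a leap year.

yes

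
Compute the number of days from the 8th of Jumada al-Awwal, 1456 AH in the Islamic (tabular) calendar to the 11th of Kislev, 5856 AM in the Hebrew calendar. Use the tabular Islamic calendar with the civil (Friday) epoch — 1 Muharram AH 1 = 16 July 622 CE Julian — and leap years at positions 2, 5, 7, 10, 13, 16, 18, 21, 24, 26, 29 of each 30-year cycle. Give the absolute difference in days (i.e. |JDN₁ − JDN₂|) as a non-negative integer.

JDN of the first date = 2464168.
JDN of the second date = 2486584.
|2486584 − 2464168| = 22416.

22416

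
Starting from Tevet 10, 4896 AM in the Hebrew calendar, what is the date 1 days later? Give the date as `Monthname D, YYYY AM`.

Tevet 11, 4896 AM

The starting date is JDN 2135967; 2135967 + 1 = 2135968.
JDN 2135968 corresponds to Tevet 11, 4896 AM.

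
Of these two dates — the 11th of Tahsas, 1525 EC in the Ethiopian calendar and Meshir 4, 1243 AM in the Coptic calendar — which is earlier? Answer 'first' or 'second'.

First date → JDN 2280962; second date → JDN 2278823.
JDN 2278823 < JDN 2280962, so the second date is earlier.

second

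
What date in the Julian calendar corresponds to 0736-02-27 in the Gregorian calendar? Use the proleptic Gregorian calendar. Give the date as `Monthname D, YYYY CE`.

For dates in this range the Gregorian date is 4 days ahead of the Julian.
27 February 736 Gregorian − 4 days → 23 February 736 Julian.

February 23, 736 CE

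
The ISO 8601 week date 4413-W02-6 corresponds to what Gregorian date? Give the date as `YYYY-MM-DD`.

4413-01-12

ISO week 1 of 4413 is the week containing the first Thursday of 4413.
Week 2, day 6 (Saturday) lands on 4413-01-12.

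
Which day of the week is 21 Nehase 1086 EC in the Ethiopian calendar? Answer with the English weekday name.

Monday

In the proleptic Gregorian calendar this is 20 August 1094 (JDN 2120867).
Since JDN mod 7 = 0 (0 = Monday), the day is Monday.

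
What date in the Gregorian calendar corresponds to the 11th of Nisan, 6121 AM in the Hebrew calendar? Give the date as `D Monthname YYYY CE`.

18 April 2361 CE

Julian Day Number of the source date = 2583505.
Converting JDN 2583505 to the Gregorian calendar gives 18 April 2361 CE.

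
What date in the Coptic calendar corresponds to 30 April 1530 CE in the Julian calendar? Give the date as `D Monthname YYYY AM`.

The source date corresponds to 10 May 1530 in the proleptic Gregorian calendar (JDN 2280010).
That day falls on 5 Pashons 1246 AM in the Coptic calendar.

5 Pashons 1246 AM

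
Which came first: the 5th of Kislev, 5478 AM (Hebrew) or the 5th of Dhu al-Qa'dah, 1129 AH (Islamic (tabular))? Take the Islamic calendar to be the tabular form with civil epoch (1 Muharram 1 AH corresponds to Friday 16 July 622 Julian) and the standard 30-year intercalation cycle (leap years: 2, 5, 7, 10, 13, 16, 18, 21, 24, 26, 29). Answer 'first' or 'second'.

second

Converting both to JDN: 2348494 vs 2348465; the smaller is the second.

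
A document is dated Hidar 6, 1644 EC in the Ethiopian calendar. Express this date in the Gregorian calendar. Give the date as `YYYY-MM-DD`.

1651-11-13

Both dates share Julian Day Number 2324392; in the Gregorian calendar that is 13 November 1651 CE.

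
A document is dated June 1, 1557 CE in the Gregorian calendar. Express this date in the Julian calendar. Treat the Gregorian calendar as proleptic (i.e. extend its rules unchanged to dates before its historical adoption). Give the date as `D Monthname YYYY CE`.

22 May 1557 CE

For dates in this range the Gregorian date is 10 days ahead of the Julian.
1 June 1557 Gregorian − 10 days → 22 May 1557 Julian.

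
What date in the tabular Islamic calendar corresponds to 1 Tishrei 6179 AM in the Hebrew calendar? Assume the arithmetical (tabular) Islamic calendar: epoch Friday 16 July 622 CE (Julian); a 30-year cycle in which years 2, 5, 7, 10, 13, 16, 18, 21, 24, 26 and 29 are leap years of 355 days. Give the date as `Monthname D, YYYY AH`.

The source date corresponds to 1 October 2418 in the Gregorian calendar (JDN 2604490).
That day falls on 29 Rabi' al-Thani 1852 AH in the tabular Islamic calendar.

Rabi' al-Thani 29, 1852 AH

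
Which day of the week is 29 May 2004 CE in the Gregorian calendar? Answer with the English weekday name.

2453155 ≡ 5 (mod 7); counting from Monday = 0 gives Saturday.

Saturday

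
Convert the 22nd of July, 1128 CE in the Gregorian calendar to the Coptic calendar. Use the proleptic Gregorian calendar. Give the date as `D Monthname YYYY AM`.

Julian Day Number of the source date = 2133256.
Converting JDN 2133256 to the Coptic calendar gives 21 Epip 844 AM.

21 Epip 844 AM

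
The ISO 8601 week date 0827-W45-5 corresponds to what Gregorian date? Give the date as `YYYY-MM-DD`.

ISO week 1 of 827 is the week containing the first Thursday of 827.
Week 45, day 5 (Friday) lands on 0827-11-12.

0827-11-12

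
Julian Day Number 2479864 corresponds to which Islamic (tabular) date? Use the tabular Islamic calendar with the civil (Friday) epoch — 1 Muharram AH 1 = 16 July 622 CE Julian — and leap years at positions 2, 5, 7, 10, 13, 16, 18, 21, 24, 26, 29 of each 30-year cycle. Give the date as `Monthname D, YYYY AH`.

Sha'ban 22, 1500 AH

The Gregorian equivalent of JDN 2479864 is 14 July 2077.
In the tabular Islamic calendar that day is Sha'ban 22, 1500 AH.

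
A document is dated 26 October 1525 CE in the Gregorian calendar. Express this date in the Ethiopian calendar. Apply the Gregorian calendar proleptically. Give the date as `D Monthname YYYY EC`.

19 Tikimt 1518 EC

Both dates share Julian Day Number 2278353; in the Ethiopian calendar that is 19 Tikimt 1518 EC.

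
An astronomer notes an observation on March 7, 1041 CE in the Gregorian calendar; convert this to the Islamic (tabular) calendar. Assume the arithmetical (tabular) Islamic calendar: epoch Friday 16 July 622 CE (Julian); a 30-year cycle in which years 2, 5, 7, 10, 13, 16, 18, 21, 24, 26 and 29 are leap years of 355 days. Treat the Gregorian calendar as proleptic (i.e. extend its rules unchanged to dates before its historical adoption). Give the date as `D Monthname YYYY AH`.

Both dates share Julian Day Number 2101343; in the tabular Islamic calendar that is 24 Jumada al-Thani 432 AH.

24 Jumada al-Thani 432 AH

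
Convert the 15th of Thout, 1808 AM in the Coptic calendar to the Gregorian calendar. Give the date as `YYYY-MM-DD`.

Julian Day Number of the source date = 2485051.
Converting JDN 2485051 to the Gregorian calendar gives 26 September 2091 CE.

2091-09-26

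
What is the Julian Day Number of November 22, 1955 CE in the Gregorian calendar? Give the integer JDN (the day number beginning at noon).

2435434

JDN 2299161 is 15 October 1582 CE (Gregorian); the target day is +136273 days from there, so JDN = 2435434.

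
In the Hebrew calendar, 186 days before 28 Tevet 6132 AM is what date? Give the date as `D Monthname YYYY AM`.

The starting date is JDN 2587420; 2587420 − 186 = 2587234.
JDN 2587234 corresponds to 20 Tammuz 6131 AM.

20 Tammuz 6131 AM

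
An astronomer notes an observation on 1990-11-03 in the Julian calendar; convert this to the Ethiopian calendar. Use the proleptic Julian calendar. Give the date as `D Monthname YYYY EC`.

7 Hidar 1983 EC

The source date corresponds to 16 November 1990 in the Gregorian calendar (JDN 2448212).
That day falls on 7 Hidar 1983 EC in the Ethiopian calendar.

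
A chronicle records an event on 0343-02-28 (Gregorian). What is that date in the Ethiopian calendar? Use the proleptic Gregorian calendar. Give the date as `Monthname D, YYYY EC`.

Julian Day Number of the source date = 1846396.
Converting JDN 1846396 to the Ethiopian calendar gives 3 Megabit 335 EC.

Megabit 3, 335 EC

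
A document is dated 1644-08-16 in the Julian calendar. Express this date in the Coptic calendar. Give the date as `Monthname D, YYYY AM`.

Mesori 23, 1360 AM

Julian Day Number of the source date = 2321757.
Converting JDN 2321757 to the Coptic calendar gives 23 Mesori 1360 AM.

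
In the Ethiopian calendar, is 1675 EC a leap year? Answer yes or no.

1675 mod 4 = 3; in the Ethiopian calendar a year is leap when year mod 4 = 3, so it is a leap year.

yes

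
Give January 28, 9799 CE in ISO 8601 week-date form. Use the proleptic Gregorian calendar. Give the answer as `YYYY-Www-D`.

9799-W05-1

The weekday is Monday (ISO weekday 1).
That Monday belongs to ISO week 5 of ISO year 9799.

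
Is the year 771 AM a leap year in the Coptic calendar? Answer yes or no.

771 mod 4 = 3; in the Coptic calendar a year is leap when year mod 4 = 3, so it is a leap year.

yes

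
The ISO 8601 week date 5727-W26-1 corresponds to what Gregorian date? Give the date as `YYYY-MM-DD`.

ISO week 1 of 5727 is the week containing the first Thursday of 5727.
Week 26, day 1 (Monday) lands on 5727-06-23.

5727-06-23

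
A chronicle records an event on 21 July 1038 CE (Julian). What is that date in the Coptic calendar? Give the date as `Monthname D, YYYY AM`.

Epip 27, 754 AM

Both dates share Julian Day Number 2100389; in the Coptic calendar that is 27 Epip 754 AM.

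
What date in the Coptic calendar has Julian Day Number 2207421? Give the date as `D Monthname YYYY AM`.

11 Mesori 1047 AM

JDN 2207421 is 12 August 1331 in the proleptic Gregorian calendar.
In the Coptic calendar that day is 11 Mesori 1047 AM.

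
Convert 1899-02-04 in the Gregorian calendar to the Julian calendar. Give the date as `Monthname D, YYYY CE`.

At this point the Julian calendar is 12 days behind the Gregorian.
4 February 1899 Gregorian − 12 days → 23 January 1899 Julian.

January 23, 1899 CE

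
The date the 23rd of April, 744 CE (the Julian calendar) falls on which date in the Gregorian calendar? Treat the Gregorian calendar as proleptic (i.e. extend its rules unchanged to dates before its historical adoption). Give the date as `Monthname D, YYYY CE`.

The Julian–Gregorian offset here is 4 days (Julian trailing).
23 April 744 Julian + 4 days → 27 April 744 Gregorian.

April 27, 744 CE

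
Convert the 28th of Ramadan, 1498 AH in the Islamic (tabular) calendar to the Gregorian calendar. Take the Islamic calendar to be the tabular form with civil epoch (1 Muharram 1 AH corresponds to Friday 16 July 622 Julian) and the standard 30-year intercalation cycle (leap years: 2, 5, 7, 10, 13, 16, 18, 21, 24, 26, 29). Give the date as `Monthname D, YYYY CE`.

Julian Day Number of the source date = 2479190.
Converting JDN 2479190 to the Gregorian calendar gives 9 September 2075 CE.

September 9, 2075 CE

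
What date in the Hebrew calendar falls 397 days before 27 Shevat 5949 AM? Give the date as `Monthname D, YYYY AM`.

Tevet 14, 5948 AM

The starting date is JDN 2520621; 2520621 − 397 = 2520224.
JDN 2520224 corresponds to Tevet 14, 5948 AM.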